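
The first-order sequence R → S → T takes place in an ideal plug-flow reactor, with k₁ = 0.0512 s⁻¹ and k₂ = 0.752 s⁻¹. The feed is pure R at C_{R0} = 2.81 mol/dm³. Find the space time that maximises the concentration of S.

3.83 s

The intermediate peaks when r₁ = r₂, i.e. k₁e^(−k₁τ) = k₂e^(−k₂τ), giving τ_opt = ln(k₂/k₁)/(k₂−k₁).
= ln(0.752/0.0512)/(0.752−0.0512) = ln(14.69)/0.7008 = 2.687/0.7008 = 3.83 s.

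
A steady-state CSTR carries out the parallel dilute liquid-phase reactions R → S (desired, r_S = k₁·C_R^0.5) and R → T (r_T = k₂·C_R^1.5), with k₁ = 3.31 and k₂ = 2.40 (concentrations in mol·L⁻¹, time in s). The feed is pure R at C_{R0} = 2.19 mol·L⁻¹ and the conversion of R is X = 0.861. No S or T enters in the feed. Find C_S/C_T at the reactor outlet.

Exit C_R = C_{R0}(1−X) = 2.19×0.139 = 0.3044 mol·L⁻¹.
Rates in a CSTR are evaluated at the outlet concentration: r_S = 3.31×0.3044^0.5 = 1.826, r_T = 2.40×0.3044^1.5 = 0.4031.
Overall selectivity = C_S/C_T = r_Sτ/(r_Tτ) = r_S/r_T = 4.53.

4.53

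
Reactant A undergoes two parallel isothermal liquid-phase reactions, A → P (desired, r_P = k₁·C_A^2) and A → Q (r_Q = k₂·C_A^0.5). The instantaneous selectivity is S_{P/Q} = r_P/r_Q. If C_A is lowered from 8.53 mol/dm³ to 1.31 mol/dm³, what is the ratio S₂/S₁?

0.0602

S_{P/Q} = (k₁/k₂)·C_A^1.5, so S₂/S₁ = (C_{A,2}/C_{A,1})^1.5.
= (1.31/8.53)^1.5 = (0.1536)^1.5 = 0.0602.
Selectivity toward P falls as C_A falls — high-concentration operation is favoured.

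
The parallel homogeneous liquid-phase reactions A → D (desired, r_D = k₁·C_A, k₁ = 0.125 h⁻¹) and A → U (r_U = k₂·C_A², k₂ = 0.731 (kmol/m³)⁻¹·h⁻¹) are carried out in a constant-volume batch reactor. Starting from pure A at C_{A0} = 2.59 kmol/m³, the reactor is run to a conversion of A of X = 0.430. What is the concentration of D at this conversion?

C_A = C_{A0}(1−X) = 1.476 kmol/m³.
Along a PFR/batch, dC_D/dC_A = −r_D/(r_D+r_U) = −k₁/(k₁+k₂·C_A).
Integrating from C_{A0} to C_A: C_D = (0.125/0.731)·ln[(0.125+0.731·2.59)/(0.125+0.731·1.48)] = 0.1710·ln(2.018/1.204) = 0.08831 kmol/m³.

0.0883 kmol/m³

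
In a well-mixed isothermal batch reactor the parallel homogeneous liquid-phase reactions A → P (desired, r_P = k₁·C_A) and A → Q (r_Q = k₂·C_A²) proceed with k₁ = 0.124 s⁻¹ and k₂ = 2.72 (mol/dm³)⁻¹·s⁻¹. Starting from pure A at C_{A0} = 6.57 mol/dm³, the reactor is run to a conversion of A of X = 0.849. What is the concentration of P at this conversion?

C_A = C_{A0}(1−X) = 0.9921 mol/dm³.
Along a PFR/batch, dC_P/dC_A = −r_P/(r_P+r_Q) = −k₁/(k₁+k₂·C_A).
Integrating from C_{A0} to C_A: C_P = (0.124/2.72)·ln[(0.124+2.72·6.57)/(0.124+2.72·0.992)] = 0.04559·ln(17.99/2.822) = 0.08445 mol/dm³.

0.0845 mol/dm³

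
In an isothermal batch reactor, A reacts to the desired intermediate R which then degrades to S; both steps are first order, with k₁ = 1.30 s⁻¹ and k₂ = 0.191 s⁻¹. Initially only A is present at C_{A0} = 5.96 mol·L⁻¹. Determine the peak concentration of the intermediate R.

4.28 mol·L⁻¹

Evaluating C_R at t_opt = ln(k₂/k₁)/(k₂−k₁) gives C_{R,max}/C_{A0} = (k₁/k₂)^[k₂/(k₂−k₁)].
= (1.30/0.191)^(0.191/(0.191−1.30)) = (6.806)^(-0.1722) = 0.7187.
C_{R,max} = 0.7187×5.96 = 4.28 mol·L⁻¹.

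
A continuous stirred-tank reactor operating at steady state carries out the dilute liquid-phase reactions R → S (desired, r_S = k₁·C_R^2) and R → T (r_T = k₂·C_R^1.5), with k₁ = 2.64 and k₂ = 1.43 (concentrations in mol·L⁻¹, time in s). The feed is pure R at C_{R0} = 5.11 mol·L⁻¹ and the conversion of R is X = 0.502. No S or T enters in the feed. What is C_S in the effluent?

Exit C_R = C_{R0}(1−X) = 5.11×0.498 = 2.545 mol·L⁻¹.
In a CSTR the entire volume is at exit conditions, so r_S = 2.64×2.545^2 = 17.10 and r_T = 1.43×2.545^1.5 = 5.805.
Fraction of consumed R going to S: r_S/(r_S+r_T) = 0.7465.
C_S = 0.7465·C_{R0}·X = 0.7465×5.11×0.502 = 1.91 mol·L⁻¹.

1.91 mol·L⁻¹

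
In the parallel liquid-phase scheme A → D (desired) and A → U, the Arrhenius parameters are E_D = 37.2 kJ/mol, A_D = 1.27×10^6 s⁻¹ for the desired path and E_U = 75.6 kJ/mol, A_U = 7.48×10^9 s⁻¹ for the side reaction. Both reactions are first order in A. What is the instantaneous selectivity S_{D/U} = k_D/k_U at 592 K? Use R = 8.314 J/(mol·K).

0.415

k_D/k_U = (A_D/A_U)·exp[−(E_D−E_U)/(RT)] = (A_D/A_U)·exp[(E_U−E_D)/(RT)].
(E_U−E_D)/(RT) = (75.6−37.2)×10³/(8.314×592) = 38400/4922 = 7.802.
k_D/k_U = (1.27×10^6/7.48×10^9)·exp(7.802) = 1.698×10^-4 × 2445 = 0.415.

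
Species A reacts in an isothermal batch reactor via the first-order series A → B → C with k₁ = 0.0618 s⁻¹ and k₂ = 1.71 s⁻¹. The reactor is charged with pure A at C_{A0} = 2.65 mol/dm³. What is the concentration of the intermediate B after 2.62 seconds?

For first-order series with pure A initially, C_B(t) = k₁C_{A0}/(k₂−k₁)·(e^(−k₁t) − e^(−k₂t)).
e^(−k₁t) = e^(−0.0618×2.62) = e^(−0.1619) = 0.8505; e^(−k₂t) = e^(−4.480) = 0.01133.
C_B = 0.0618×2.65/(1.71−0.0618) × (0.8505−0.01133) = 0.09936×0.8392 = 0.08338 mol/dm³.

0.0834 mol/dm³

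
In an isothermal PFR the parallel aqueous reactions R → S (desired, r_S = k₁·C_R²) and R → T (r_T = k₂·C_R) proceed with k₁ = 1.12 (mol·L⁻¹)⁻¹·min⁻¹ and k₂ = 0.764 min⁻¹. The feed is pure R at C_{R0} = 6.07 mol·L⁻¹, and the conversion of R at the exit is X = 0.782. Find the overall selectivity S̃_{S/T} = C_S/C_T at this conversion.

C_R = C_{R0}(1−X) = 1.323 mol·L⁻¹.
Along a PFR/batch, dC_T/dC_R = −r_T/(r_S+r_T) = −k₂/(k₂+k₁·C_R).
Integrating from C_{R0} to C_R: C_T = (0.764/1.12)·ln[(0.764+1.12·6.07)/(0.764+1.12·1.32)] = 0.6821·ln(7.562/2.246) = 0.8281 mol·L⁻¹.
Then C_S = (C_{R0}−C_R) − C_T = 4.747 − 0.8281 = 3.919 mol·L⁻¹.
S̃_{S/T} = C_S/C_T = 3.919/0.8281 = 4.73.

4.73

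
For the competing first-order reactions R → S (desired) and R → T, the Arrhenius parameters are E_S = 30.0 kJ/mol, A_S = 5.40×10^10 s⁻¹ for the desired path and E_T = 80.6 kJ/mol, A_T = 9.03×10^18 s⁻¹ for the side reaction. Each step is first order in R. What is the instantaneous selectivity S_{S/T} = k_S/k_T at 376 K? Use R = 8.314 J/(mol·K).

k_S/k_T = (A_S/A_T)·exp[−(E_S−E_T)/(RT)] = (A_S/A_T)·exp[(E_T−E_S)/(RT)].
(E_T−E_S)/(RT) = (80.6−30.0)×10³/(8.314×376) = 50600/3126 = 16.19.
k_S/k_T = (5.40×10^10/9.03×10^18)·exp(16.19) = 5.980×10^-9 × 1.071×10^7 = 0.0640.
Since E_S < E_T, lowering the temperature improves selectivity toward S.

0.0640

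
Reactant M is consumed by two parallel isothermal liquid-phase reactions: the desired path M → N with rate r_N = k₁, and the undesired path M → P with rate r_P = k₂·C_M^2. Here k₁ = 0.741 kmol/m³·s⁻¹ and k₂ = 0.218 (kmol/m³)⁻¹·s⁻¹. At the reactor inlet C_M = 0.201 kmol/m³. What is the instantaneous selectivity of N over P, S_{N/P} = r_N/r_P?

84.1

S_{N/P} = r_N/r_P = (k₁)/(k₂·C_M^2) = (k₁/k₂)·C_M^-2.
= (0.741) / (0.218×0.2010^2) = 0.7410/0.008807 = 84.1.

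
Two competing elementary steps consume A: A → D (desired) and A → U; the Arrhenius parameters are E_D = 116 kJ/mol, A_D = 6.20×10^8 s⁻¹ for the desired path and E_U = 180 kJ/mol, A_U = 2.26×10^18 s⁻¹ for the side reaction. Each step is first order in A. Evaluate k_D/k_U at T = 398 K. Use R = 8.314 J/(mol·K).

With equal orders, S_{D/U} = k_D/k_U = (A_D/A_U)·exp[(E_U−E_D)/(RT)].
(E_U−E_D)/(RT) = (180−116)×10³/(8.314×398) = 64000/3309 = 19.34.
k_D/k_U = (6.20×10^8/2.26×10^18)·exp(19.34) = 2.743×10^-10 × 2.511×10^8 = 0.0689.
Since E_D < E_U, lowering the temperature improves selectivity toward D.

0.0689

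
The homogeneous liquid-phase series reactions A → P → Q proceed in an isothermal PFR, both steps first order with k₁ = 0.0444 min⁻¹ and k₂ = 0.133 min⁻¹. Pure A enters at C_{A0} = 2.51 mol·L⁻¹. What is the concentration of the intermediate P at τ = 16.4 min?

The intermediate concentration in a first-order A→B→C sequence is C_P = k₁C_{A0}(e^(−k₁τ) − e^(−k₂τ))/(k₂−k₁).
e^(−k₁τ) = e^(−0.0444×16.4) = e^(−0.7282) = 0.4828; e^(−k₂τ) = e^(−2.181) = 0.1129.
C_P = 0.0444×2.51/(0.133−0.0444) × (0.4828−0.1129) = 1.258×0.3699 = 0.4653 mol·L⁻¹.

0.465 mol·L⁻¹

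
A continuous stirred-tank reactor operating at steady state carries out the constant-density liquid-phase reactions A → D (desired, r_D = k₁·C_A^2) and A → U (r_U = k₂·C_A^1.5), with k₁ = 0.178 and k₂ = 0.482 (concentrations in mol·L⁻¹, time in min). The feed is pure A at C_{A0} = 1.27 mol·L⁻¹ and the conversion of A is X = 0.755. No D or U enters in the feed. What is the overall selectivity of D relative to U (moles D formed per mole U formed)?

Exit C_A = C_{A0}(1−X) = 1.27×0.245 = 0.3111 mol·L⁻¹.
A CSTR operates uniformly at the exit composition, giving r_D = 0.01723 and r_U = 0.08366 (each k·C_A^n at C_A = 0.3111).
Overall selectivity = C_D/C_U = r_Dτ/(r_Uτ) = r_D/r_U = 0.206.

0.206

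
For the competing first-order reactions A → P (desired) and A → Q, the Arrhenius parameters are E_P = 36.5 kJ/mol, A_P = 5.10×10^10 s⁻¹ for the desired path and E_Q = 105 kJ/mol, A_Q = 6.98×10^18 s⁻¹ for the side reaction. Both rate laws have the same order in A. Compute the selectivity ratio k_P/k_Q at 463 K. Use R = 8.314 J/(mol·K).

0.391

k_P/k_Q = (A_P/A_Q)·exp[−(E_P−E_Q)/(RT)] = (A_P/A_Q)·exp[(E_Q−E_P)/(RT)].
(E_Q−E_P)/(RT) = (105−36.5)×10³/(8.314×463) = 68500/3849 = 17.80.
k_P/k_Q = (5.10×10^10/6.98×10^18)·exp(17.80) = 7.307×10^-9 × 5.349×10^7 = 0.391.
Since E_P < E_Q, lowering the temperature improves selectivity toward P.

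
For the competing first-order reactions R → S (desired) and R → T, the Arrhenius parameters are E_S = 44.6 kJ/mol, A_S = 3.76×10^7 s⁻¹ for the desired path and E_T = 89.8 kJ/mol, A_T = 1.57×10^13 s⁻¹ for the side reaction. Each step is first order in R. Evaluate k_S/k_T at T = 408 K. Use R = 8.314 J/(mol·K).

With equal orders, S_{S/T} = k_S/k_T = (A_S/A_T)·exp[(E_T−E_S)/(RT)].
(E_T−E_S)/(RT) = (89.8−44.6)×10³/(8.314×408) = 45200/3392 = 13.33.
k_S/k_T = (3.76×10^7/1.57×10^13)·exp(13.33) = 2.395×10^-6 × 6.123×10^5 = 1.47.

1.47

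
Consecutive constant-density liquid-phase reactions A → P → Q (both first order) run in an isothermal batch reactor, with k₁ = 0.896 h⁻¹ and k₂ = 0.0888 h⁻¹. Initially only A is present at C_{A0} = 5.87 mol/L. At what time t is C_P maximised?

2.86 h

The intermediate peaks when r₁ = r₂, i.e. k₁e^(−k₁t) = k₂e^(−k₂t), giving t_opt = ln(k₂/k₁)/(k₂−k₁).
= ln(0.0888/0.896)/(0.0888−0.896) = ln(0.09911)/-0.8072 = -2.312/-0.8072 = 2.86 h.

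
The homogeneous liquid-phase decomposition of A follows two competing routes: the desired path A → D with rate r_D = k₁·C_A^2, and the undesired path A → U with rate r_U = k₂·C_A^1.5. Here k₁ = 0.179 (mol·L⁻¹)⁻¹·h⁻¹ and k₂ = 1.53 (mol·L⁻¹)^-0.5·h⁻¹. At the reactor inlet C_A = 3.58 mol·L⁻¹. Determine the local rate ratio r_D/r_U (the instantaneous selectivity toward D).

S_{D/U} = r_D/r_U = (k₁·C_A^2)/(k₂·C_A^1.5) = (k₁/k₂)·C_A^0.5.
= (0.179×3.580^2) / (1.53×3.580^1.5) = 2.294/10.36 = 0.221.
Since the desired path is higher order in A, keeping C_A high (PFR or concentrated feed) favours D.

0.221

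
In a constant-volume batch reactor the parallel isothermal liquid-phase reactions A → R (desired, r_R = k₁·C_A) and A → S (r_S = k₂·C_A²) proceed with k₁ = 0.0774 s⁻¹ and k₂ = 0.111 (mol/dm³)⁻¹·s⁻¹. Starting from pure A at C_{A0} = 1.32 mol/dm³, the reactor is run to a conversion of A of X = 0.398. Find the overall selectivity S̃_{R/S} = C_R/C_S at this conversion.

C_A = C_{A0}(1−X) = 0.7946 mol/dm³.
Along a PFR/batch, dC_R/dC_A = −r_R/(r_R+r_S) = −k₁/(k₁+k₂·C_A).
Integrating from C_{A0} to C_A: C_R = (0.0774/0.111)·ln[(0.0774+0.111·1.32)/(0.0774+0.111·0.795)] = 0.6973·ln(0.2239/0.1656) = 0.2104 mol/dm³.
C_S = (C_{A0}−C_A)−C_R = 0.3150 mol/dm³; S̃_{R/S} = 0.2104/0.3150 = 0.668.

0.668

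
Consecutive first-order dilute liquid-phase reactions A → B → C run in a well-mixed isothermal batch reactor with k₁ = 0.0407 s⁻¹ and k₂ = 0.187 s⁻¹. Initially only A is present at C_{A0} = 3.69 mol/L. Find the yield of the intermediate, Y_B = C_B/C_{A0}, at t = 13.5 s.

0.138

For first-order series with pure A initially, C_B(t) = k₁C_{A0}/(k₂−k₁)·(e^(−k₁t) − e^(−k₂t)).
e^(−k₁t) = e^(−0.0407×13.5) = e^(−0.5494) = 0.5773; e^(−k₂t) = e^(−2.525) = 0.08010.
C_B = 0.0407×3.69/(0.187−0.0407) × (0.5773−0.08010) = 1.027×0.4972 = 0.5104 mol/L.
Y_B = C_B/C_{A0} = 0.5104/3.69 = 0.138.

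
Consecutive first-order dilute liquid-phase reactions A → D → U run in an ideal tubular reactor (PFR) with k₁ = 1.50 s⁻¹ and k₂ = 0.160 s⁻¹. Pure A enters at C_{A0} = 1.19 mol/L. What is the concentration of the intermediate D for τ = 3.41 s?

The intermediate concentration in a first-order A→B→C sequence is C_D = k₁C_{A0}(e^(−k₁τ) − e^(−k₂τ))/(k₂−k₁).
e^(−k₁τ) = e^(−1.50×3.41) = e^(−5.115) = 0.006006; e^(−k₂τ) = e^(−0.5456) = 0.5795.
C_D = 1.50×1.19/(0.160−1.50) × (0.006006−0.5795) = (-1.332)×(-0.5735) = 0.7639 mol/L.

0.764 mol/L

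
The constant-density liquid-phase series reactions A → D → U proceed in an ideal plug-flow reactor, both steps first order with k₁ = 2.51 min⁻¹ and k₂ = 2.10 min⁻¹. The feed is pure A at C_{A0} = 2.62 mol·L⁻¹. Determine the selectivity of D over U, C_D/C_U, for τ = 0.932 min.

For first-order series with pure A initially, C_D(τ) = k₁C_{A0}/(k₂−k₁)·(e^(−k₁τ) − e^(−k₂τ)).
e^(−k₁τ) = e^(−2.51×0.932) = e^(−2.339) = 0.09639; e^(−k₂τ) = e^(−1.957) = 0.1413.
C_D = 2.51×2.62/(2.10−2.51) × (0.09639−0.1413) = (-16.04)×(-0.04486) = 0.7195 mol·L⁻¹.
C_A = C_{A0}e^(−k₁τ) = 0.2526 mol·L⁻¹, so C_U = C_{A0}−C_A−C_D = 1.648 mol·L⁻¹; C_D/C_U = 0.437.

0.437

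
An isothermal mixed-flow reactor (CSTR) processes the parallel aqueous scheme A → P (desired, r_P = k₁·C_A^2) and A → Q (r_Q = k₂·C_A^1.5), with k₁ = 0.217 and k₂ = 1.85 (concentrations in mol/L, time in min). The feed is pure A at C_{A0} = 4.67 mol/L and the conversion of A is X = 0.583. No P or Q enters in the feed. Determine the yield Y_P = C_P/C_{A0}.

0.0820

Exit C_A = C_{A0}(1−X) = 4.67×0.417 = 1.947 mol/L.
Rates in a CSTR are evaluated at the outlet concentration: r_P = 0.217×1.947^2 = 0.8229, r_Q = 1.85×1.947^1.5 = 5.027.
Fraction of consumed A going to P: r_P/(r_P+r_Q) = 0.1407.
C_P = 0.1407·C_{A0}·X = 0.1407×4.67×0.583 = 0.383 mol/L; Y_P = C_P/C_{A0} = 0.0820.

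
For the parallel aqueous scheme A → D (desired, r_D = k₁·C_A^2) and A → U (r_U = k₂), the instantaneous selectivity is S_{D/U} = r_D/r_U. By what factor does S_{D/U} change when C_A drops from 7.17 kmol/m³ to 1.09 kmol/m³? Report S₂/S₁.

S_{D/U} = (k₁/k₂)·C_A^2, so S₂/S₁ = (C_{A,2}/C_{A,1})^2.
= (1.09/7.17)^2 = (0.1520)^2 = 0.0231.
Selectivity toward D falls as C_A falls — high-concentration operation is favoured.

0.0231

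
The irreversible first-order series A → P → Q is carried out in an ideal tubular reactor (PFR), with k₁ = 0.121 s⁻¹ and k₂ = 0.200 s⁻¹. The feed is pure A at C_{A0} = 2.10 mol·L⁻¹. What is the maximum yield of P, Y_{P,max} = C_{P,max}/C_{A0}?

0.280

At the optimum, C_{P,max}/C_{A0} = (k₁/k₂)^[k₂/(k₂−k₁)].
= (0.121/0.200)^(0.200/(0.200−0.121)) = (0.6050)^(2.532) = 0.2802.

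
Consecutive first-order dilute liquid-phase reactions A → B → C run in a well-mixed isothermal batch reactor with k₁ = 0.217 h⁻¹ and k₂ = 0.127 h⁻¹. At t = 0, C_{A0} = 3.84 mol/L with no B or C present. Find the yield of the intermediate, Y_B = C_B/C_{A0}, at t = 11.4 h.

0.364

The intermediate concentration in a first-order A→B→C sequence is C_B = k₁C_{A0}(e^(−k₁t) − e^(−k₂t))/(k₂−k₁).
e^(−k₁t) = e^(−0.217×11.4) = e^(−2.474) = 0.08426; e^(−k₂t) = e^(−1.448) = 0.2351.
C_B = 0.217×3.84/(0.127−0.217) × (0.08426−0.2351) = (-9.259)×(-0.1508) = 1.396 mol/L.
Y_B = C_B/C_{A0} = 1.396/3.84 = 0.364.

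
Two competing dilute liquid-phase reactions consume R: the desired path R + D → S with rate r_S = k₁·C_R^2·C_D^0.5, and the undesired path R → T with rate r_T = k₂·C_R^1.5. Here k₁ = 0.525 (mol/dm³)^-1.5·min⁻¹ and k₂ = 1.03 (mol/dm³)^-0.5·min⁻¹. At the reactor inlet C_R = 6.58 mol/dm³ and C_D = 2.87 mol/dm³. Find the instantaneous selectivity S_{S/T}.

S_{S/T} = r_S/r_T = (k₁·C_R^2·C_D^0.5)/(k₂·C_R^1.5) = (k₁/k₂)·C_R^0.5·C_D^0.5.
= (0.525×6.580^2×2.870^0.5) / (1.03×6.580^1.5) = 38.51/17.39 = 2.22.
Since the desired path is higher order in R, keeping C_R high (PFR or concentrated feed) favours S.

2.22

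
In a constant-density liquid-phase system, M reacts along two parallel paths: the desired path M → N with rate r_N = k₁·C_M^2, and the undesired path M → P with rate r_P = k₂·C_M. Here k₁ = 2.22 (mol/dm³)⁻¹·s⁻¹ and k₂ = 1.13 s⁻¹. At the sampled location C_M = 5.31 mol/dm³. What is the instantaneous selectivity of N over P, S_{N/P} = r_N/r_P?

10.4

S_{N/P} = r_N/r_P = (k₁·C_M^2)/(k₂·C_M) = (k₁/k₂)·C_M.
= (2.22×5.310^2) / (1.13×5.310) = 62.60/6.000 = 10.4.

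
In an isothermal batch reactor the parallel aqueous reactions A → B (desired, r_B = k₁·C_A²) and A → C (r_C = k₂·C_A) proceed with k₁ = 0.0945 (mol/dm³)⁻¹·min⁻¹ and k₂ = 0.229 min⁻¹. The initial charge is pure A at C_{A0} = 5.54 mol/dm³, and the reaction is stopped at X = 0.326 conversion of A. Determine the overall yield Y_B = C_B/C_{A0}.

0.213

C_A = C_{A0}(1−X) = 3.734 mol/dm³.
Along a PFR/batch, dC_C/dC_A = −r_C/(r_B+r_C) = −k₂/(k₂+k₁·C_A).
Integrating from C_{A0} to C_A: C_C = (0.229/0.0945)·ln[(0.229+0.0945·5.54)/(0.229+0.0945·3.73)] = 2.423·ln(0.7525/0.5819) = 0.6233 mol/dm³.
Then C_B = (C_{A0}−C_A) − C_C = 1.806 − 0.6233 = 1.183 mol/dm³.
Y_B = C_B/C_{A0} = 1.183/5.54 = 0.213.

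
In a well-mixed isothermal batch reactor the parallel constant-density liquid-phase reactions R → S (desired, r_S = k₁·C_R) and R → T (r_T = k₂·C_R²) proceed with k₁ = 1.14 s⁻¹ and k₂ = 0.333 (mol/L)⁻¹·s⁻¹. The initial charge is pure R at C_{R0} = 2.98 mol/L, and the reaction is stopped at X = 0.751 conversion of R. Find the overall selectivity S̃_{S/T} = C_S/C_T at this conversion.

1.92

C_R = C_{R0}(1−X) = 0.7420 mol/L.
Along a PFR/batch, dC_S/dC_R = −r_S/(r_S+r_T) = −k₁/(k₁+k₂·C_R).
Integrating from C_{R0} to C_R: C_S = (1.14/0.333)·ln[(1.14+0.333·2.98)/(1.14+0.333·0.742)] = 3.423·ln(2.132/1.387) = 1.472 mol/L.
C_T = (C_{R0}−C_R)−C_S = 0.7659 mol/L; S̃_{S/T} = 1.472/0.7659 = 1.92.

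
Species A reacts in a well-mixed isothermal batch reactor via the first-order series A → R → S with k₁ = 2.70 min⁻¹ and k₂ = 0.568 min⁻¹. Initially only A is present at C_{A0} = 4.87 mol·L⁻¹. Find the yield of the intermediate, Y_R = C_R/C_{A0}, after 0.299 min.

0.504

The intermediate concentration in a first-order A→B→C sequence is C_R = k₁C_{A0}(e^(−k₁t) − e^(−k₂t))/(k₂−k₁).
e^(−k₁t) = e^(−2.70×0.299) = e^(−0.8073) = 0.4461; e^(−k₂t) = e^(−0.1698) = 0.8438.
C_R = 2.70×4.87/(0.568−2.70) × (0.4461−0.8438) = (-6.167)×(-0.3977) = 2.453 mol·L⁻¹.
Y_R = C_R/C_{A0} = 2.453/4.87 = 0.504.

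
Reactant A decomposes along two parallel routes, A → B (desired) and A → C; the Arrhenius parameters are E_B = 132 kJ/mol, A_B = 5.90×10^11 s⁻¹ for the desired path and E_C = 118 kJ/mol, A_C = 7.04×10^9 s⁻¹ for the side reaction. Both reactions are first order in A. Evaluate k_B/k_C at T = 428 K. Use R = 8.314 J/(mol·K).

1.64

k_B/k_C = (A_B/A_C)·exp[−(E_B−E_C)/(RT)] = (A_B/A_C)·exp[(E_C−E_B)/(RT)].
(E_C−E_B)/(RT) = (118−132)×10³/(8.314×428) = -14000/3558 = -3.934.
k_B/k_C = (5.90×10^11/7.04×10^9)·exp(-3.934) = 83.81 × 0.01956 = 1.64.
Since E_B > E_C, raising the temperature improves selectivity toward B.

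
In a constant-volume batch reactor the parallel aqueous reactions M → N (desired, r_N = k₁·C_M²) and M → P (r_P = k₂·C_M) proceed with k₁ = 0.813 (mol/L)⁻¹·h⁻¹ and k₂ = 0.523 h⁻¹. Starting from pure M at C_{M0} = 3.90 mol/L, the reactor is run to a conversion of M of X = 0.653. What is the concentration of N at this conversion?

2.02 mol/L

C_M = C_{M0}(1−X) = 1.353 mol/L.
Along a PFR/batch, dC_P/dC_M = −r_P/(r_N+r_P) = −k₂/(k₂+k₁·C_M).
Integrating from C_{M0} to C_M: C_P = (0.523/0.813)·ln[(0.523+0.813·3.90)/(0.523+0.813·1.35)] = 0.6433·ln(3.694/1.623) = 0.5289 mol/L.
Then C_N = (C_{M0}−C_M) − C_P = 2.547 − 0.5289 = 2.018 mol/L.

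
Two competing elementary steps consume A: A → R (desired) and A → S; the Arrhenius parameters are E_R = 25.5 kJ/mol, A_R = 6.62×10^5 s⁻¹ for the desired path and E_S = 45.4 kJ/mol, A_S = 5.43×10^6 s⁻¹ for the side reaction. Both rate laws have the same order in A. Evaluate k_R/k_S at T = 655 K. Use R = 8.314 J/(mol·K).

Since both paths have the same order in A, the concentration cancels and S_{R/S} = k_R/k_S = (A_R/A_S)·exp[(E_S−E_R)/(RT)].
(E_S−E_R)/(RT) = (45.4−25.5)×10³/(8.314×655) = 19900/5446 = 3.654.
k_R/k_S = (6.62×10^5/5.43×10^6)·exp(3.654) = 0.1219 × 38.64 = 4.71.
Since E_R < E_S, lowering the temperature improves selectivity toward R.

4.71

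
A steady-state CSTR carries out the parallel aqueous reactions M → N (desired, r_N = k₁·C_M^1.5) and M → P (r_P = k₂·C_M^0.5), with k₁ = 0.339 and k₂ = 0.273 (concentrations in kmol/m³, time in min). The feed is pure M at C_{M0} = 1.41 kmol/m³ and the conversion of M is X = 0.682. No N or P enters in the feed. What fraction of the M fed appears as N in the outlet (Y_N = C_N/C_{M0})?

0.244

Exit C_M = C_{M0}(1−X) = 1.41×0.318 = 0.4484 kmol/m³.
Rates in a CSTR are evaluated at the outlet concentration: r_N = 0.339×0.4484^1.5 = 0.1018, r_P = 0.273×0.4484^0.5 = 0.1828.
Fraction of consumed M going to N: r_N/(r_N+r_P) = 0.3576.
C_N = 0.3576·C_{M0}·X = 0.3576×1.41×0.682 = 0.344 kmol/m³; Y_N = C_N/C_{M0} = 0.244.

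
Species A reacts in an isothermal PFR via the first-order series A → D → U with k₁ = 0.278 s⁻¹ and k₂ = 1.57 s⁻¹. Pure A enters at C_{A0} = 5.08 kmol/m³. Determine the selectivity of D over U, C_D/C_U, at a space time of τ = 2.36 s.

0.284

The intermediate concentration in a first-order A→B→C sequence is C_D = k₁C_{A0}(e^(−k₁τ) − e^(−k₂τ))/(k₂−k₁).
e^(−k₁τ) = e^(−0.278×2.36) = e^(−0.6561) = 0.5189; e^(−k₂τ) = e^(−3.705) = 0.02460.
C_D = 0.278×5.08/(1.57−0.278) × (0.5189−0.02460) = 1.093×0.4943 = 0.5403 kmol/m³.
C_A = C_{A0}e^(−k₁τ) = 2.636 kmol/m³, so C_U = C_{A0}−C_A−C_D = 1.904 kmol/m³; C_D/C_U = 0.284.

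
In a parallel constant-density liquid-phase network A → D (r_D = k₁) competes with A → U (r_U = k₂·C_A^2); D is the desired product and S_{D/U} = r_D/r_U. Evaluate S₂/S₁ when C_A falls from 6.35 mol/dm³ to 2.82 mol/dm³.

S_{D/U} = (k₁/k₂)·C_A^-2, so S₂/S₁ = (C_{A,2}/C_{A,1})^-2.
= (2.82/6.35)^(-2) = (0.4441)^(-2) = 5.07.

5.07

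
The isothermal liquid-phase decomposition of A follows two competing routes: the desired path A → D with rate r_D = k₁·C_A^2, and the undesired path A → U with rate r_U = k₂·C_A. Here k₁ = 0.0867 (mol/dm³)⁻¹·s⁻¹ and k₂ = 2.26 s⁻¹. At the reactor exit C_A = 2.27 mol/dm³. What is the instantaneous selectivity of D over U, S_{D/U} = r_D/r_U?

0.0871

S_{D/U} = r_D/r_U = (k₁·C_A^2)/(k₂·C_A) = (k₁/k₂)·C_A.
= (0.0867×2.270^2) / (2.26×2.270) = 0.4468/5.130 = 0.0871.
Since the desired path is higher order in A, keeping C_A high (PFR or concentrated feed) favours D.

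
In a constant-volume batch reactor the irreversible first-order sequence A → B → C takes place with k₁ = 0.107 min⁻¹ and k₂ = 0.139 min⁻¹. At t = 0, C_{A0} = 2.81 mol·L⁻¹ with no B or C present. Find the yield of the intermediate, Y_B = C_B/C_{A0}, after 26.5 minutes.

0.112

For first-order series with pure A initially, C_B(t) = k₁C_{A0}/(k₂−k₁)·(e^(−k₁t) − e^(−k₂t)).
e^(−k₁t) = e^(−0.107×26.5) = e^(−2.836) = 0.05869; e^(−k₂t) = e^(−3.684) = 0.02513.
C_B = 0.107×2.81/(0.139−0.107) × (0.05869−0.02513) = 9.396×0.03355 = 0.3153 mol·L⁻¹.
Y_B = C_B/C_{A0} = 0.3153/2.81 = 0.112.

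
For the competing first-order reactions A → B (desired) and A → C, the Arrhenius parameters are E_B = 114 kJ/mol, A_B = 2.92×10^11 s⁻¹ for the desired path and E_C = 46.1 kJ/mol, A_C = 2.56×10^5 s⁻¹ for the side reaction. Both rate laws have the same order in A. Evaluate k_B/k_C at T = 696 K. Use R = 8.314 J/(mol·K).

9.14

Since both paths have the same order in A, the concentration cancels and S_{B/C} = k_B/k_C = (A_B/A_C)·exp[(E_C−E_B)/(RT)].
(E_C−E_B)/(RT) = (46.1−114)×10³/(8.314×696) = -67900/5787 = -11.73.
k_B/k_C = (2.92×10^11/2.56×10^5)·exp(-11.73) = 1.141×10^6 × 8.016×10^-6 = 9.14.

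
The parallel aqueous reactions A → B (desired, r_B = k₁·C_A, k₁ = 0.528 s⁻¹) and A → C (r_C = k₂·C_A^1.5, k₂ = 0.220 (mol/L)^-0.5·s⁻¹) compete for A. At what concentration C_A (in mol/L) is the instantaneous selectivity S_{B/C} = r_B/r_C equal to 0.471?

26.0 mol/L

S_{B/C} = (k₁/k₂)·C_A^-0.5 ⇒ C_A = (S·k₂/k₁)^(-2).
= (0.471×0.220/0.528)^(-2) = (0.1962)^(-2) = 26.0 mol/L.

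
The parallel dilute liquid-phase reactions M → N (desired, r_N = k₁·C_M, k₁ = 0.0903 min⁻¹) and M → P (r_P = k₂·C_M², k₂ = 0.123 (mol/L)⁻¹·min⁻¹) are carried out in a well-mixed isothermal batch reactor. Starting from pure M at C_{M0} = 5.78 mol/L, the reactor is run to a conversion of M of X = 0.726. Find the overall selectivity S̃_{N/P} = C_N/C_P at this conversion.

C_M = C_{M0}(1−X) = 1.584 mol/L.
Along a PFR/batch, dC_N/dC_M = −r_N/(r_N+r_P) = −k₁/(k₁+k₂·C_M).
Integrating from C_{M0} to C_M: C_N = (0.0903/0.123)·ln[(0.0903+0.123·5.78)/(0.0903+0.123·1.58)] = 0.7341·ln(0.8012/0.2851) = 0.7586 mol/L.
C_P = (C_{M0}−C_M)−C_N = 3.438 mol/L; S̃_{N/P} = 0.7586/3.438 = 0.221.

0.221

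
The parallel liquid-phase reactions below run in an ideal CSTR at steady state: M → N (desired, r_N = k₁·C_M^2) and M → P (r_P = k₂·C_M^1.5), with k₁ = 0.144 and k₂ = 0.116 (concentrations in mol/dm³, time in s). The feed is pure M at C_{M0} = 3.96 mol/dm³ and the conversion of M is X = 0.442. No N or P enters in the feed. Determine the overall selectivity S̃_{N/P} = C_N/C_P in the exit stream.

1.85

Exit C_M = C_{M0}(1−X) = 3.96×0.558 = 2.210 mol/dm³.
A CSTR operates uniformly at the exit composition, giving r_N = 0.7031 and r_P = 0.3810 (each k·C_M^n at C_M = 2.210).
Overall selectivity = C_N/C_P = r_Nτ/(r_Pτ) = r_N/r_P = 1.85.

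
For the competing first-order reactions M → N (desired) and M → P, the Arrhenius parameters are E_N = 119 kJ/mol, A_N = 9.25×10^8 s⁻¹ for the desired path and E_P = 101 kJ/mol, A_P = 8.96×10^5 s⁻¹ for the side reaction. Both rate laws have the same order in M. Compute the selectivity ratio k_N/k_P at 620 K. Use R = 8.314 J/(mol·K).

31.4

With equal orders, S_{N/P} = k_N/k_P = (A_N/A_P)·exp[(E_P−E_N)/(RT)].
(E_P−E_N)/(RT) = (101−119)×10³/(8.314×620) = -18000/5155 = -3.492.
k_N/k_P = (9.25×10^8/8.96×10^5)·exp(-3.492) = 1032 × 0.03044 = 31.4.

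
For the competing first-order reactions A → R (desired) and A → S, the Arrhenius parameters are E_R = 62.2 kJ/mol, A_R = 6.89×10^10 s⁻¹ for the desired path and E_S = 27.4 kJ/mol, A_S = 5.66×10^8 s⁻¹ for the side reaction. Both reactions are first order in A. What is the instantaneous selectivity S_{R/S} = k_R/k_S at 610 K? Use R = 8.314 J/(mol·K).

With equal orders, S_{R/S} = k_R/k_S = (A_R/A_S)·exp[(E_S−E_R)/(RT)].
(E_S−E_R)/(RT) = (27.4−62.2)×10³/(8.314×610) = -34800/5072 = -6.862.
k_R/k_S = (6.89×10^10/5.66×10^8)·exp(-6.862) = 121.7 × 0.001047 = 0.127.
Since E_R > E_S, raising the temperature improves selectivity toward R.

0.127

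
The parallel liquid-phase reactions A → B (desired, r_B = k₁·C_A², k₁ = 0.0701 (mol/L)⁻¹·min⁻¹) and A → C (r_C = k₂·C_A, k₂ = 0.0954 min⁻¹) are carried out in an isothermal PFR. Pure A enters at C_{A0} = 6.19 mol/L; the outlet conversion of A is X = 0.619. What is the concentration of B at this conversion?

C_A = C_{A0}(1−X) = 2.358 mol/L.
Along a PFR/batch, dC_C/dC_A = −r_C/(r_B+r_C) = −k₂/(k₂+k₁·C_A).
Integrating from C_{A0} to C_A: C_C = (0.0954/0.0701)·ln[(0.0954+0.0701·6.19)/(0.0954+0.0701·2.36)] = 1.361·ln(0.5293/0.2607) = 0.9637 mol/L.
Then C_B = (C_{A0}−C_A) − C_C = 3.832 − 0.9637 = 2.868 mol/L.

2.87 mol/L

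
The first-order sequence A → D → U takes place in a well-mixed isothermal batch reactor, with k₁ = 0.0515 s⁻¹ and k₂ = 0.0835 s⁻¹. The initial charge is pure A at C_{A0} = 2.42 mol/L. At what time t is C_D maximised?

Setting dC_D/dt = 0 gives t_opt = ln(k₂/k₁)/(k₂−k₁).
= ln(0.0835/0.0515)/(0.0835−0.0515) = ln(1.621)/0.03200 = 0.4833/0.03200 = 15.1 s.

15.1 s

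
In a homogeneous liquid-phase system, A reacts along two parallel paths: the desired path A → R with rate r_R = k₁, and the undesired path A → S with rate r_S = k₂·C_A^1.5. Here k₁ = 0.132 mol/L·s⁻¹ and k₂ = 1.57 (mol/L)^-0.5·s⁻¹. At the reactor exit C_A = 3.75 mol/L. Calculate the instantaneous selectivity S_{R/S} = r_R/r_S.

0.0116

S_{R/S} = r_R/r_S = (k₁)/(k₂·C_A^1.5) = (k₁/k₂)·C_A^-1.5.
= (0.132) / (1.57×3.750^1.5) = 0.1320/11.40 = 0.0116.
The undesired path is higher order in A, so low C_A (CSTR or dilute feed) favours R.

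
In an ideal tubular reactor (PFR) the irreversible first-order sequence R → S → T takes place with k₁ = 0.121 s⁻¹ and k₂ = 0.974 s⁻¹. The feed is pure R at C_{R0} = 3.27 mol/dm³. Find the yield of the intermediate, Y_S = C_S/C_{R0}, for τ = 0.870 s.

Solving the coupled first-order balances gives C_S(τ) = [k₁/(k₂−k₁)]·C_{R0}·(e^(−k₁τ) − e^(−k₂τ)).
e^(−k₁τ) = e^(−0.121×0.870) = e^(−0.1053) = 0.9001; e^(−k₂τ) = e^(−0.8474) = 0.4285.
C_S = 0.121×3.27/(0.974−0.121) × (0.9001−0.4285) = 0.4639×0.4715 = 0.2187 mol/dm³.
Y_S = C_S/C_{R0} = 0.2187/3.27 = 0.0669.

0.0669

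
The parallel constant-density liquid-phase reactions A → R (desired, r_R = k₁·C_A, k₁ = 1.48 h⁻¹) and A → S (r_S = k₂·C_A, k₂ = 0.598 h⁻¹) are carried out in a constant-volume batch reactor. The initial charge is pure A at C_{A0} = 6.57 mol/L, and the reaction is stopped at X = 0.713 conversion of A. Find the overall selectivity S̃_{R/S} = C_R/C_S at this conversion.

C_A = C_{A0}(1−X) = 1.886 mol/L.
Both paths are first order in A, so the instantaneous fraction to R is constant: dC_R/d(−C_A) = k₁/(k₁+k₂) = 0.7122.
C_R = 0.7122·(C_{A0}−C_A) = 0.7122×4.684 = 3.34 mol/L.
C_S = (C_{A0}−C_A)−C_R = 1.348 mol/L; S̃_{R/S} = 3.336/1.348 = 2.47.

2.47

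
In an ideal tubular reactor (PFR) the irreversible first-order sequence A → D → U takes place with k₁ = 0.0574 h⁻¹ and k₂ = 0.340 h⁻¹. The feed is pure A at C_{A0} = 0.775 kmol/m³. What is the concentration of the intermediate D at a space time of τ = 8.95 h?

0.0867 kmol/m³

For first-order series with pure A initially, C_D(τ) = k₁C_{A0}/(k₂−k₁)·(e^(−k₁τ) − e^(−k₂τ)).
e^(−k₁τ) = e^(−0.0574×8.95) = e^(−0.5137) = 0.5983; e^(−k₂τ) = e^(−3.043) = 0.04769.
C_D = 0.0574×0.775/(0.340−0.0574) × (0.5983−0.04769) = 0.1574×0.5506 = 0.08667 kmol/m³.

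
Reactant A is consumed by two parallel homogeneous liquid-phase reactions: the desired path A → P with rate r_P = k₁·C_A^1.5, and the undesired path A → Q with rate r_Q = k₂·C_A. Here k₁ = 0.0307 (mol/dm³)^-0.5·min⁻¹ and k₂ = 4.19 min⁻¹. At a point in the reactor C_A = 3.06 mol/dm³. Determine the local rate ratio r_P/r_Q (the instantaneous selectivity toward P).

0.0128

S_{P/Q} = r_P/r_Q = (k₁·C_A^1.5)/(k₂·C_A) = (k₁/k₂)·C_A^0.5.
= (0.0307×3.060^1.5) / (4.19×3.060) = 0.1643/12.82 = 0.0128.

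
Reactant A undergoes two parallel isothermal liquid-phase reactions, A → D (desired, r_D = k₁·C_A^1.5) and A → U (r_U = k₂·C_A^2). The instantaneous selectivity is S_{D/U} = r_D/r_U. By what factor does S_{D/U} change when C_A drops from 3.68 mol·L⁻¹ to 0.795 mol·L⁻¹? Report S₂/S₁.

S_{D/U} = (k₁/k₂)·C_A^-0.5, so S₂/S₁ = (C_{A,2}/C_{A,1})^-0.5.
= (0.795/3.68)^(-0.5) = (0.2160)^(-0.5) = 2.15.
Selectivity toward D rises as C_A falls — low-concentration operation is favoured.

2.15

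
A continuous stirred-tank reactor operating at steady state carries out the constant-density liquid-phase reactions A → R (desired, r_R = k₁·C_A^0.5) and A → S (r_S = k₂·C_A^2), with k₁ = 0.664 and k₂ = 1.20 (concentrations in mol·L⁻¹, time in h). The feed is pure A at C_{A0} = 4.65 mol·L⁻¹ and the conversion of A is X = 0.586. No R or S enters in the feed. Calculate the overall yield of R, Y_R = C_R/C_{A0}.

Exit C_A = C_{A0}(1−X) = 4.65×0.414 = 1.925 mol·L⁻¹.
A CSTR operates uniformly at the exit composition, giving r_R = 0.9213 and r_S = 4.447 (each k·C_A^n at C_A = 1.925).
Fraction of consumed A going to R: r_R/(r_R+r_S) = 0.1716.
C_R = 0.1716·C_{A0}·X = 0.1716×4.65×0.586 = 0.468 mol·L⁻¹; Y_R = C_R/C_{A0} = 0.101.

0.101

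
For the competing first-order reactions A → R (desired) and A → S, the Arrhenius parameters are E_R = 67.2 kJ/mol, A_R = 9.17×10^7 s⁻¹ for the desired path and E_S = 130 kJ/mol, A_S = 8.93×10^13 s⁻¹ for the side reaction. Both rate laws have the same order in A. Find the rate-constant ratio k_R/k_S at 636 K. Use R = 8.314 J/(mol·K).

0.148

With equal orders, S_{R/S} = k_R/k_S = (A_R/A_S)·exp[(E_S−E_R)/(RT)].
(E_S−E_R)/(RT) = (130−67.2)×10³/(8.314×636) = 62800/5288 = 11.88.
k_R/k_S = (9.17×10^7/8.93×10^13)·exp(11.88) = 1.027×10^-6 × 1.439×10^5 = 0.148.
Since E_R < E_S, lowering the temperature improves selectivity toward R.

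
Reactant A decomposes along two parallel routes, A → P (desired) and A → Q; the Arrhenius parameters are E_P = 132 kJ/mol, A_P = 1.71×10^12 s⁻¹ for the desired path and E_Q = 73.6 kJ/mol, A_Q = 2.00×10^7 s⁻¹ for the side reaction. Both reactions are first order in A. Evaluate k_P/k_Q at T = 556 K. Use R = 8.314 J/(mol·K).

0.279

Since both paths have the same order in A, the concentration cancels and S_{P/Q} = k_P/k_Q = (A_P/A_Q)·exp[(E_Q−E_P)/(RT)].
(E_Q−E_P)/(RT) = (73.6−132)×10³/(8.314×556) = -58400/4623 = -12.63.
k_P/k_Q = (1.71×10^12/2.00×10^7)·exp(-12.63) = 85500 × 3.261×10^-6 = 0.279.
Since E_P > E_Q, raising the temperature improves selectivity toward P.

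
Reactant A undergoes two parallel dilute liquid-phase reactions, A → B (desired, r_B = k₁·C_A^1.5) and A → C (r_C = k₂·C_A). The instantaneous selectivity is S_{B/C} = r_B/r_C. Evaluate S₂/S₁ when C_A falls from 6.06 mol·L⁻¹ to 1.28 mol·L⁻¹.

0.460

S_{B/C} = (k₁/k₂)·C_A^0.5, so S₂/S₁ = (C_{A,2}/C_{A,1})^0.5.
= (1.28/6.06)^0.5 = (0.2112)^0.5 = 0.460.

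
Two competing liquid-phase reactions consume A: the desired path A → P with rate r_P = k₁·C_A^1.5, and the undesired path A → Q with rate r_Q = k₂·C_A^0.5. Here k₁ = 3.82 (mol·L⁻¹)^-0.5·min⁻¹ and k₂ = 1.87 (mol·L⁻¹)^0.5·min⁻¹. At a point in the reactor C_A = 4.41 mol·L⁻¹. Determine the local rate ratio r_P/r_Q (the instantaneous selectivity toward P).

S_{P/Q} = r_P/r_Q = (k₁·C_A^1.5)/(k₂·C_A^0.5) = (k₁/k₂)·C_A.
= (3.82×4.410^1.5) / (1.87×4.410^0.5) = 35.38/3.927 = 9.01.

9.01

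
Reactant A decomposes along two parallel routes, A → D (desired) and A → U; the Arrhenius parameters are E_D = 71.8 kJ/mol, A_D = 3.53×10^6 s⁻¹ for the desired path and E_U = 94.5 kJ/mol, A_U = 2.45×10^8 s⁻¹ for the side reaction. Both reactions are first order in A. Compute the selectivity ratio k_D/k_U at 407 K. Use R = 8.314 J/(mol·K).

11.8

k_D/k_U = (A_D/A_U)·exp[−(E_D−E_U)/(RT)] = (A_D/A_U)·exp[(E_U−E_D)/(RT)].
(E_U−E_D)/(RT) = (94.5−71.8)×10³/(8.314×407) = 22700/3384 = 6.708.
k_D/k_U = (3.53×10^6/2.45×10^8)·exp(6.708) = 0.01441 × 819.3 = 11.8.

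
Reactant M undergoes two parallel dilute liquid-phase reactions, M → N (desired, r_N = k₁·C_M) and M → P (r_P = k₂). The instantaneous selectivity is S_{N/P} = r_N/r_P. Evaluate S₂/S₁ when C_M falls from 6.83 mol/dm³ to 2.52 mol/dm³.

0.369

S_{N/P} = (k₁/k₂)·C_M, so S₂/S₁ = (C_{M,2}/C_{M,1}).
= 2.52/6.83 = 0.369.
Selectivity toward N falls as C_M falls — high-concentration operation is favoured.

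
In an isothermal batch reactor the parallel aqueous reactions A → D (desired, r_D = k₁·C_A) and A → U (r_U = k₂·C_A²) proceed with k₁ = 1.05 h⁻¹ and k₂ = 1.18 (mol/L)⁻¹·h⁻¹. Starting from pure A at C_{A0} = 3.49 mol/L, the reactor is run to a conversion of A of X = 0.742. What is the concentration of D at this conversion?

0.796 mol/L

C_A = C_{A0}(1−X) = 0.9004 mol/L.
Along a PFR/batch, dC_D/dC_A = −r_D/(r_D+r_U) = −k₁/(k₁+k₂·C_A).
Integrating from C_{A0} to C_A: C_D = (1.05/1.18)·ln[(1.05+1.18·3.49)/(1.05+1.18·0.900)] = 0.8898·ln(5.168/2.112) = 0.7961 mol/L.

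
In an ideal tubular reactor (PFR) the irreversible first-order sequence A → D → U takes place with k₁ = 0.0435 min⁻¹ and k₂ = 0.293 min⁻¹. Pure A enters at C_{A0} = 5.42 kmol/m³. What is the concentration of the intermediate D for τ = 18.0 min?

The intermediate concentration in a first-order A→B→C sequence is C_D = k₁C_{A0}(e^(−k₁τ) − e^(−k₂τ))/(k₂−k₁).
e^(−k₁τ) = e^(−0.0435×18.0) = e^(−0.7830) = 0.4570; e^(−k₂τ) = e^(−5.274) = 0.005123.
C_D = 0.0435×5.42/(0.293−0.0435) × (0.4570−0.005123) = 0.9450×0.4519 = 0.4270 kmol/m³.

0.427 kmol/m³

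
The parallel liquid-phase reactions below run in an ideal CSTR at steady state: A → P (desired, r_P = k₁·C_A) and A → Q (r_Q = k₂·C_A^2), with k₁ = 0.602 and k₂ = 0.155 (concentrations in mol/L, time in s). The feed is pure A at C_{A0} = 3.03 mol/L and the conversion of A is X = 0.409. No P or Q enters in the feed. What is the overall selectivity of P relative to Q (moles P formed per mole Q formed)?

Exit C_A = C_{A0}(1−X) = 3.03×0.591 = 1.791 mol/L.
Rates in a CSTR are evaluated at the outlet concentration: r_P = 0.602×1.791 = 1.078, r_Q = 0.155×1.791^2 = 0.4970.
Overall selectivity = C_P/C_Q = r_Pτ/(r_Qτ) = r_P/r_Q = 2.17.

2.17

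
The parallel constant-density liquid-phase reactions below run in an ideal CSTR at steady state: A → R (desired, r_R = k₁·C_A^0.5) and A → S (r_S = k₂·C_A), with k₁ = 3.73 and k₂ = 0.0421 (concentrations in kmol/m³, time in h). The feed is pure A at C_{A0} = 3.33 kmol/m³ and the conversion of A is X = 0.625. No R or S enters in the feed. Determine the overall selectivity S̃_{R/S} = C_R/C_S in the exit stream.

Exit C_A = C_{A0}(1−X) = 3.33×0.375 = 1.249 kmol/m³.
Rates in a CSTR are evaluated at the outlet concentration: r_R = 3.73×1.249^0.5 = 4.168, r_S = 0.0421×1.249 = 0.05257.
Overall selectivity = C_R/C_S = r_Rτ/(r_Sτ) = r_R/r_S = 79.3.

79.3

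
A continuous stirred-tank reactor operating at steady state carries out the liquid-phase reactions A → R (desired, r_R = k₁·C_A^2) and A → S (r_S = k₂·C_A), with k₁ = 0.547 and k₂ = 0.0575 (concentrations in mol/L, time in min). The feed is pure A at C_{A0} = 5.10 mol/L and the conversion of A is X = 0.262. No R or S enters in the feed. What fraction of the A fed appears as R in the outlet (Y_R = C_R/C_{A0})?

Exit C_A = C_{A0}(1−X) = 5.10×0.738 = 3.764 mol/L.
A CSTR operates uniformly at the exit composition, giving r_R = 7.749 and r_S = 0.2164 (each k·C_A^n at C_A = 3.764).
Fraction of consumed A going to R: r_R/(r_R+r_S) = 0.9728.
C_R = 0.9728·C_{A0}·X = 0.9728×5.10×0.262 = 1.30 mol/L; Y_R = C_R/C_{A0} = 0.255.

0.255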